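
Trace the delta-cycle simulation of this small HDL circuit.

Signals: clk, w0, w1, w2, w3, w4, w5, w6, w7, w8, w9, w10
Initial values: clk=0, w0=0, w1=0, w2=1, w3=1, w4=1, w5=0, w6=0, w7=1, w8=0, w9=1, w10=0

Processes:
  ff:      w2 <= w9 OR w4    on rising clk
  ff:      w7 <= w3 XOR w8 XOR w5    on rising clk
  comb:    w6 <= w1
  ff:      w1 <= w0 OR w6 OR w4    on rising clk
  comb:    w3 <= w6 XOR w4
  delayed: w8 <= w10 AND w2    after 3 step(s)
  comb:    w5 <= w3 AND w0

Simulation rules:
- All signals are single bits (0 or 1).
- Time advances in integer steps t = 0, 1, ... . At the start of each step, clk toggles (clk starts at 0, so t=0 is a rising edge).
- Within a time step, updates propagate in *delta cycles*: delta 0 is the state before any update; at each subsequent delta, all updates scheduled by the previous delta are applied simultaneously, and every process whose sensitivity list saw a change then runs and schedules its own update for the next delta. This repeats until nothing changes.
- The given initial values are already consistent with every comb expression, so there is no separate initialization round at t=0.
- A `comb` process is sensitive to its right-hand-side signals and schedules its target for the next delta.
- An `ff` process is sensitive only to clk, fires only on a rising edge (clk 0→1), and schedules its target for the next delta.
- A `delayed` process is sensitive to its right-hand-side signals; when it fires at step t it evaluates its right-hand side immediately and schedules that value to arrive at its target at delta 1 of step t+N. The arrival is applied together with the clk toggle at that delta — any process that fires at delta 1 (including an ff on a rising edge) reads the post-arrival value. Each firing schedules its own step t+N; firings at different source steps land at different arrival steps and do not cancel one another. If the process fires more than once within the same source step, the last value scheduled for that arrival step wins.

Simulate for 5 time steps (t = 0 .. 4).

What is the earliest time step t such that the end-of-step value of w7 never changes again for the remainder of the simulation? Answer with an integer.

[bits: w4,w5,w7,w3,w0,w1,w8,w10,w6,clk,w2,w9]
t=0: Δ0=101100000011 Δ1=101100000111 Δ2=101101000111 Δ3=101101001111 Δ4=101001001111 | 4Δ
t=1: Δ0=101001001111 Δ1=101001001011 | 1Δ
t=2: Δ0=101001001011 Δ1=101001001111 Δ2=100001001111 | 2Δ
t=3: Δ0=100001001111 Δ1=100001001011 | 1Δ
t=4: Δ0=100001001011 Δ1=100001001111 | 1Δ

2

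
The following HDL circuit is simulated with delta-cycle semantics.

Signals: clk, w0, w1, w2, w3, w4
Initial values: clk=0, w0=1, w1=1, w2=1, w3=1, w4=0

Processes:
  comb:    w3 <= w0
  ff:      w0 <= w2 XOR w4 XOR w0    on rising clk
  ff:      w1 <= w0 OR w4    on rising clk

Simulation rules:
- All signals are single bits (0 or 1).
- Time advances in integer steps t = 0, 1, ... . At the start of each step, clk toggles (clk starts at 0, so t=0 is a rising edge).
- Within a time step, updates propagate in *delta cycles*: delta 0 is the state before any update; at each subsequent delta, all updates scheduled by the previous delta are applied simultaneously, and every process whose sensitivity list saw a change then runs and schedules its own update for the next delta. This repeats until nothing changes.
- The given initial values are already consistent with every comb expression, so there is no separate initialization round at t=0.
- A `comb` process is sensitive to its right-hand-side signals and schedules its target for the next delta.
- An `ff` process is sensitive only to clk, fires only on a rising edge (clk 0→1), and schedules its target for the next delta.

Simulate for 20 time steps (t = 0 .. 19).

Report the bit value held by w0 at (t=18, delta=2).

t=0 Δ0: clk=0 w4=0 w1=1 w2=1 w3=1 w0=1
  Δ1: clk:0→1
  Δ2: w0:1→0
  Δ3: w3:1→0
  (3Δ to stable)
t=1 Δ0: clk=1 w4=0 w1=1 w2=1 w3=0 w0=0
  Δ1: clk:1→0
  (1Δ to stable)
t=2 Δ0: clk=0 w4=0 w1=1 w2=1 w3=0 w0=0
  Δ1: clk:0→1
  Δ2: w1:1→0, w0:0→1
  Δ3: w3:0→1
  (3Δ to stable)
t=3 Δ0: clk=1 w4=0 w1=0 w2=1 w3=1 w0=1
  Δ1: clk:1→0
  (1Δ to stable)
t=4 Δ0: clk=0 w4=0 w1=0 w2=1 w3=1 w0=1
  Δ1: clk:0→1
  Δ2: w1:0→1, w0:1→0
  Δ3: w3:1→0
  (3Δ to stable)
t=5 Δ0: clk=1 w4=0 w1=1 w2=1 w3=0 w0=0
  Δ1: clk:1→0
  (1Δ to stable)
t=6 Δ0: clk=0 w4=0 w1=1 w2=1 w3=0 w0=0
  Δ1: clk:0→1
  Δ2: w1:1→0, w0:0→1
  Δ3: w3:0→1
  (3Δ to stable)
t=7 Δ0: clk=1 w4=0 w1=0 w2=1 w3=1 w0=1
  Δ1: clk:1→0
  (1Δ to stable)
t=8 Δ0: clk=0 w4=0 w1=0 w2=1 w3=1 w0=1
  Δ1: clk:0→1
  Δ2: w1:0→1, w0:1→0
  Δ3: w3:1→0
  (3Δ to stable)
t=9 Δ0: clk=1 w4=0 w1=1 w2=1 w3=0 w0=0
  Δ1: clk:1→0
  (1Δ to stable)
t=10 Δ0: clk=0 w4=0 w1=1 w2=1 w3=0 w0=0
  Δ1: clk:0→1
  Δ2: w1:1→0, w0:0→1
  Δ3: w3:0→1
  (3Δ to stable)
t=11 Δ0: clk=1 w4=0 w1=0 w2=1 w3=1 w0=1
  Δ1: clk:1→0
  (1Δ to stable)
t=12 Δ0: clk=0 w4=0 w1=0 w2=1 w3=1 w0=1
  Δ1: clk:0→1
  Δ2: w1:0→1, w0:1→0
  Δ3: w3:1→0
  (3Δ to stable)
t=13 Δ0: clk=1 w4=0 w1=1 w2=1 w3=0 w0=0
  Δ1: clk:1→0
  (1Δ to stable)
t=14 Δ0: clk=0 w4=0 w1=1 w2=1 w3=0 w0=0
  Δ1: clk:0→1
  Δ2: w1:1→0, w0:0→1
  Δ3: w3:0→1
  (3Δ to stable)
t=15 Δ0: clk=1 w4=0 w1=0 w2=1 w3=1 w0=1
  Δ1: clk:1→0
  (1Δ to stable)
t=16 Δ0: clk=0 w4=0 w1=0 w2=1 w3=1 w0=1
  Δ1: clk:0→1
  Δ2: w1:0→1, w0:1→0
  Δ3: w3:1→0
  (3Δ to stable)
t=17 Δ0: clk=1 w4=0 w1=1 w2=1 w3=0 w0=0
  Δ1: clk:1→0
  (1Δ to stable)
t=18 Δ0: clk=0 w4=0 w1=1 w2=1 w3=0 w0=0
  Δ1: clk:0→1
  Δ2: w1:1→0, w0:0→1
  Δ3: w3:0→1
  (3Δ to stable)
t=19 Δ0: clk=1 w4=0 w1=0 w2=1 w3=1 w0=1
  Δ1: clk:1→0
  (1Δ to stable)

1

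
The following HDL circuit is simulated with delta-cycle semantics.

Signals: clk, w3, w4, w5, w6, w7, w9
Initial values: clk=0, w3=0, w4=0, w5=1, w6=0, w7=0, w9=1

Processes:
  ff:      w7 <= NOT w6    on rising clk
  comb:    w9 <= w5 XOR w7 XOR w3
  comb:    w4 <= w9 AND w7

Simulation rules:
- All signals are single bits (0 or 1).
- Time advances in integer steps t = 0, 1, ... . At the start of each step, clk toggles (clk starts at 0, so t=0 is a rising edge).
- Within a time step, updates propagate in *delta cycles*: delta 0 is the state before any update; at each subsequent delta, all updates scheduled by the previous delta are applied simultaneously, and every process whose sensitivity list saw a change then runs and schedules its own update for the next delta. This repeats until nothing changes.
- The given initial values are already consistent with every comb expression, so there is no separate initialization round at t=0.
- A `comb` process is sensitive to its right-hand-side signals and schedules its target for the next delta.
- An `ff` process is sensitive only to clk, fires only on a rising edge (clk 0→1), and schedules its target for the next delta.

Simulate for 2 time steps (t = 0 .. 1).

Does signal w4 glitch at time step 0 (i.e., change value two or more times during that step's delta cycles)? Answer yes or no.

yes

t0.Δ0 w6=0 w5=1 clk=0 w3=0 w7=0 w4=0 w9=1
t0.Δ1 w6=0 w5=1 clk=1 w3=0 w7=0 w4=0 w9=1
t0.Δ2 w6=0 w5=1 clk=1 w3=0 w7=1 w4=0 w9=1
t0.Δ3 w6=0 w5=1 clk=1 w3=0 w7=1 w4=1 w9=0
t0.Δ4 w6=0 w5=1 clk=1 w3=0 w7=1 w4=0 w9=0
t1.Δ0 w6=0 w5=1 clk=1 w3=0 w7=1 w4=0 w9=0
t1.Δ1 w6=0 w5=1 clk=0 w3=0 w7=1 w4=0 w9=0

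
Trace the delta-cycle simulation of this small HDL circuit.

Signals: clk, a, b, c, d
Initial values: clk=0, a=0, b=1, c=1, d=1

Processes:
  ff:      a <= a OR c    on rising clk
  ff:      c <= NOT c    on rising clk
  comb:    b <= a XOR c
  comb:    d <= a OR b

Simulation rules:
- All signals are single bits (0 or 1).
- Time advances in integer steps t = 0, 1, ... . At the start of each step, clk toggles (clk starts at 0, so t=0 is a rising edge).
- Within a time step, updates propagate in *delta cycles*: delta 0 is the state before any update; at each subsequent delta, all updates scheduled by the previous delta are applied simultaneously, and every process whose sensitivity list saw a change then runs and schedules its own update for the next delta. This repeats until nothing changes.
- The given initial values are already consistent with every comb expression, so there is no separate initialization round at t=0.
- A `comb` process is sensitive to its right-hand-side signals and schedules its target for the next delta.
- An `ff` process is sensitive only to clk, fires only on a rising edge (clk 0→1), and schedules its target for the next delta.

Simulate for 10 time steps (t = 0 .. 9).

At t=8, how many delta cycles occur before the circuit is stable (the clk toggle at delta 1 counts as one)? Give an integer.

[bits: a,c,d,clk,b]
t=0: Δ0=01101 Δ1=01111 Δ2=10111 | 2Δ
t=1: Δ0=10111 Δ1=10101 | 1Δ
t=2: Δ0=10101 Δ1=10111 Δ2=11111 Δ3=11110 | 3Δ
t=3: Δ0=11110 Δ1=11100 | 1Δ
t=4: Δ0=11100 Δ1=11110 Δ2=10110 Δ3=10111 | 3Δ
t=5: Δ0=10111 Δ1=10101 | 1Δ
t=6: Δ0=10101 Δ1=10111 Δ2=11111 Δ3=11110 | 3Δ
t=7: Δ0=11110 Δ1=11100 | 1Δ
t=8: Δ0=11100 Δ1=11110 Δ2=10110 Δ3=10111 | 3Δ
t=9: Δ0=10111 Δ1=10101 | 1Δ

3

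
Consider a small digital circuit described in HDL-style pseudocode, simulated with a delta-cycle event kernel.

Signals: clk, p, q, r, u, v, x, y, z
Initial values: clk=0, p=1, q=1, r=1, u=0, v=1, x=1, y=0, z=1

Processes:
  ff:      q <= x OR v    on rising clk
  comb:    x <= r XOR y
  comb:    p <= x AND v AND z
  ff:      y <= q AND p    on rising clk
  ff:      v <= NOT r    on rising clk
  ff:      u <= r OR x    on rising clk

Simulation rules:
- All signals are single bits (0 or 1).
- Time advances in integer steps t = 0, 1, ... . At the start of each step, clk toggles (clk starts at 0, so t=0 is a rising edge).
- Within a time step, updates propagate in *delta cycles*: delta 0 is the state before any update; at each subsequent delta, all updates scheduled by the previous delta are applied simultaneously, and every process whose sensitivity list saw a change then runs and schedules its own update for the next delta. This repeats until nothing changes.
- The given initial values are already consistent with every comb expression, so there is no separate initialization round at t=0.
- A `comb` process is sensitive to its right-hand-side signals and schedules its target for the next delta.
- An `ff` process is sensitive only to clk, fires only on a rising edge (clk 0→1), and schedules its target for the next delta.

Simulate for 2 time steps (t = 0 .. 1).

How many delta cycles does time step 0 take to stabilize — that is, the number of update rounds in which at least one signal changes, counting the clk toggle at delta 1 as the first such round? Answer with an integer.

3

[bits: u,y,p,z,r,x,v,q,clk]
t=0: Δ0=001111110 Δ1=001111111 Δ2=111111011 Δ3=110110011 | 3Δ
t=1: Δ0=110110011 Δ1=110110010 | 1Δ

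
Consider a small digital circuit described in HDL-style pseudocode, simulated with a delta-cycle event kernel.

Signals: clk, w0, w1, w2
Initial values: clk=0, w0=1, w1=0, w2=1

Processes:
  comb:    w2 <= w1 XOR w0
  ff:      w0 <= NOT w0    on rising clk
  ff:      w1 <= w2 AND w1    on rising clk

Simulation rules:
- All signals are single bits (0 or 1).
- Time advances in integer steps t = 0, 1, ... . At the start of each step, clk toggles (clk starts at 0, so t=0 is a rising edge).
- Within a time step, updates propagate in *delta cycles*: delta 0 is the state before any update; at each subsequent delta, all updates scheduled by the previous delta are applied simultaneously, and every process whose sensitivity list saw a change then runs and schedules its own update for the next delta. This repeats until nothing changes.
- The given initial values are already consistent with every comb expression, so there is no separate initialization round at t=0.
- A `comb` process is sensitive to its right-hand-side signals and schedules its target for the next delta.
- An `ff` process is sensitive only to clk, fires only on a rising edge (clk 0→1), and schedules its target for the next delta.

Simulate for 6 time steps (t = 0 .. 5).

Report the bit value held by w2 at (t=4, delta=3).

0

t0.Δ0 w2=1 clk=0 w1=0 w0=1
t0.Δ1 w2=1 clk=1 w1=0 w0=1
t0.Δ2 w2=1 clk=1 w1=0 w0=0
t0.Δ3 w2=0 clk=1 w1=0 w0=0
t1.Δ0 w2=0 clk=1 w1=0 w0=0
t1.Δ1 w2=0 clk=0 w1=0 w0=0
t2.Δ0 w2=0 clk=0 w1=0 w0=0
t2.Δ1 w2=0 clk=1 w1=0 w0=0
t2.Δ2 w2=0 clk=1 w1=0 w0=1
t2.Δ3 w2=1 clk=1 w1=0 w0=1
t3.Δ0 w2=1 clk=1 w1=0 w0=1
t3.Δ1 w2=1 clk=0 w1=0 w0=1
t4.Δ0 w2=1 clk=0 w1=0 w0=1
t4.Δ1 w2=1 clk=1 w1=0 w0=1
t4.Δ2 w2=1 clk=1 w1=0 w0=0
t4.Δ3 w2=0 clk=1 w1=0 w0=0
t5.Δ0 w2=0 clk=1 w1=0 w0=0
t5.Δ1 w2=0 clk=0 w1=0 w0=0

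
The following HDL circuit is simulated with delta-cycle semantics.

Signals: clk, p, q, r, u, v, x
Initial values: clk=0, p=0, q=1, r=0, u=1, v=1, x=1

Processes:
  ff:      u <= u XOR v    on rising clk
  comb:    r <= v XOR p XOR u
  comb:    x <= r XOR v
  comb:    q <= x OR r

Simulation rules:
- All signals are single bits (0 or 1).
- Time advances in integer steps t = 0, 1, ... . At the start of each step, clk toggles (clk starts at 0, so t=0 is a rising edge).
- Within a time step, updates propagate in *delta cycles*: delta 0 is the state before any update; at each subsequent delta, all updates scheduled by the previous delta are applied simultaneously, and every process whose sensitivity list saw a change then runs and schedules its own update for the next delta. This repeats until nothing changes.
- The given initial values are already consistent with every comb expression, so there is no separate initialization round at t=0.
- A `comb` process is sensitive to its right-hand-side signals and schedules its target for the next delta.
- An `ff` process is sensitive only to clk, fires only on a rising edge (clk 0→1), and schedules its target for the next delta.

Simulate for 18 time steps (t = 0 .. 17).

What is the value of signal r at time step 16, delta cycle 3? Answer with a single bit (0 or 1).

1

t=0 Δ0: u=1 q=1 clk=0 p=0 r=0 x=1 v=1
  Δ1: clk:0→1
  Δ2: u:1→0
  Δ3: r:0→1
  Δ4: x:1→0
  (4Δ to stable)
t=1 Δ0: u=0 q=1 clk=1 p=0 r=1 x=0 v=1
  Δ1: clk:1→0
  (1Δ to stable)
t=2 Δ0: u=0 q=1 clk=0 p=0 r=1 x=0 v=1
  Δ1: clk:0→1
  Δ2: u:0→1
  Δ3: r:1→0
  Δ4: q:1→0, x:0→1
  Δ5: q:0→1
  (5Δ to stable)
t=3 Δ0: u=1 q=1 clk=1 p=0 r=0 x=1 v=1
  Δ1: clk:1→0
  (1Δ to stable)
t=4 Δ0: u=1 q=1 clk=0 p=0 r=0 x=1 v=1
  Δ1: clk:0→1
  Δ2: u:1→0
  Δ3: r:0→1
  Δ4: x:1→0
  (4Δ to stable)
t=5 Δ0: u=0 q=1 clk=1 p=0 r=1 x=0 v=1
  Δ1: clk:1→0
  (1Δ to stable)
t=6 Δ0: u=0 q=1 clk=0 p=0 r=1 x=0 v=1
  Δ1: clk:0→1
  Δ2: u:0→1
  Δ3: r:1→0
  Δ4: q:1→0, x:0→1
  Δ5: q:0→1
  (5Δ to stable)
t=7 Δ0: u=1 q=1 clk=1 p=0 r=0 x=1 v=1
  Δ1: clk:1→0
  (1Δ to stable)
t=8 Δ0: u=1 q=1 clk=0 p=0 r=0 x=1 v=1
  Δ1: clk:0→1
  Δ2: u:1→0
  Δ3: r:0→1
  Δ4: x:1→0
  (4Δ to stable)
t=9 Δ0: u=0 q=1 clk=1 p=0 r=1 x=0 v=1
  Δ1: clk:1→0
  (1Δ to stable)
t=10 Δ0: u=0 q=1 clk=0 p=0 r=1 x=0 v=1
  Δ1: clk:0→1
  Δ2: u:0→1
  Δ3: r:1→0
  Δ4: q:1→0, x:0→1
  Δ5: q:0→1
  (5Δ to stable)
t=11 Δ0: u=1 q=1 clk=1 p=0 r=0 x=1 v=1
  Δ1: clk:1→0
  (1Δ to stable)
t=12 Δ0: u=1 q=1 clk=0 p=0 r=0 x=1 v=1
  Δ1: clk:0→1
  Δ2: u:1→0
  Δ3: r:0→1
  Δ4: x:1→0
  (4Δ to stable)
t=13 Δ0: u=0 q=1 clk=1 p=0 r=1 x=0 v=1
  Δ1: clk:1→0
  (1Δ to stable)
t=14 Δ0: u=0 q=1 clk=0 p=0 r=1 x=0 v=1
  Δ1: clk:0→1
  Δ2: u:0→1
  Δ3: r:1→0
  Δ4: q:1→0, x:0→1
  Δ5: q:0→1
  (5Δ to stable)
t=15 Δ0: u=1 q=1 clk=1 p=0 r=0 x=1 v=1
  Δ1: clk:1→0
  (1Δ to stable)
t=16 Δ0: u=1 q=1 clk=0 p=0 r=0 x=1 v=1
  Δ1: clk:0→1
  Δ2: u:1→0
  Δ3: r:0→1
  Δ4: x:1→0
  (4Δ to stable)
t=17 Δ0: u=0 q=1 clk=1 p=0 r=1 x=0 v=1
  Δ1: clk:1→0
  (1Δ to stable)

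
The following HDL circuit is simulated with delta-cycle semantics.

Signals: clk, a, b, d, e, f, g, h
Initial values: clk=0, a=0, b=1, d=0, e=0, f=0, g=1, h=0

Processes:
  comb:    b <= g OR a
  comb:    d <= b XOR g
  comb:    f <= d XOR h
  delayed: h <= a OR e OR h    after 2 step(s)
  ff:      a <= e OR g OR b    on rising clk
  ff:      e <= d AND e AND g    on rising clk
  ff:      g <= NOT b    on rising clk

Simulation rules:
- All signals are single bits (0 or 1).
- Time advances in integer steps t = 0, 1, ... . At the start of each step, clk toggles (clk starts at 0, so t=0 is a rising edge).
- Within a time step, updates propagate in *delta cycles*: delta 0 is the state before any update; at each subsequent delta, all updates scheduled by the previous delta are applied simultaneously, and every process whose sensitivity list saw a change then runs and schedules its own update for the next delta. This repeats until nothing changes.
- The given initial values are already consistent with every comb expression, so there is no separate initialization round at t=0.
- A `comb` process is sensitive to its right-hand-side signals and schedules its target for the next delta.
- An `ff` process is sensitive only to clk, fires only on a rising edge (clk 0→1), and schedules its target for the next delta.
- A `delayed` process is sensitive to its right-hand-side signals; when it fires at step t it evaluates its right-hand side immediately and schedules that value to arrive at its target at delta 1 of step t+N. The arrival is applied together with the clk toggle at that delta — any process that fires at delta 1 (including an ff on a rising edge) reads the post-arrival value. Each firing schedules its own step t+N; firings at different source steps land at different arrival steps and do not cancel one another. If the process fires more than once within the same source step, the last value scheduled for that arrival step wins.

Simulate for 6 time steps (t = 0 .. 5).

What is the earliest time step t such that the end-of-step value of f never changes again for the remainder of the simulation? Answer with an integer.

2

t0.Δ0 clk=0 e=0 b=1 g=1 f=0 a=0 d=0 h=0
t0.Δ1 clk=1 e=0 b=1 g=1 f=0 a=0 d=0 h=0
t0.Δ2 clk=1 e=0 b=1 g=0 f=0 a=1 d=0 h=0
t0.Δ3 clk=1 e=0 b=1 g=0 f=0 a=1 d=1 h=0
t0.Δ4 clk=1 e=0 b=1 g=0 f=1 a=1 d=1 h=0
t1.Δ0 clk=1 e=0 b=1 g=0 f=1 a=1 d=1 h=0
t1.Δ1 clk=0 e=0 b=1 g=0 f=1 a=1 d=1 h=0
t2.Δ0 clk=0 e=0 b=1 g=0 f=1 a=1 d=1 h=0
t2.Δ1 clk=1 e=0 b=1 g=0 f=1 a=1 d=1 h=1
t2.Δ2 clk=1 e=0 b=1 g=0 f=0 a=1 d=1 h=1
t3.Δ0 clk=1 e=0 b=1 g=0 f=0 a=1 d=1 h=1
t3.Δ1 clk=0 e=0 b=1 g=0 f=0 a=1 d=1 h=1
t4.Δ0 clk=0 e=0 b=1 g=0 f=0 a=1 d=1 h=1
t4.Δ1 clk=1 e=0 b=1 g=0 f=0 a=1 d=1 h=1
t5.Δ0 clk=1 e=0 b=1 g=0 f=0 a=1 d=1 h=1
t5.Δ1 clk=0 e=0 b=1 g=0 f=0 a=1 d=1 h=1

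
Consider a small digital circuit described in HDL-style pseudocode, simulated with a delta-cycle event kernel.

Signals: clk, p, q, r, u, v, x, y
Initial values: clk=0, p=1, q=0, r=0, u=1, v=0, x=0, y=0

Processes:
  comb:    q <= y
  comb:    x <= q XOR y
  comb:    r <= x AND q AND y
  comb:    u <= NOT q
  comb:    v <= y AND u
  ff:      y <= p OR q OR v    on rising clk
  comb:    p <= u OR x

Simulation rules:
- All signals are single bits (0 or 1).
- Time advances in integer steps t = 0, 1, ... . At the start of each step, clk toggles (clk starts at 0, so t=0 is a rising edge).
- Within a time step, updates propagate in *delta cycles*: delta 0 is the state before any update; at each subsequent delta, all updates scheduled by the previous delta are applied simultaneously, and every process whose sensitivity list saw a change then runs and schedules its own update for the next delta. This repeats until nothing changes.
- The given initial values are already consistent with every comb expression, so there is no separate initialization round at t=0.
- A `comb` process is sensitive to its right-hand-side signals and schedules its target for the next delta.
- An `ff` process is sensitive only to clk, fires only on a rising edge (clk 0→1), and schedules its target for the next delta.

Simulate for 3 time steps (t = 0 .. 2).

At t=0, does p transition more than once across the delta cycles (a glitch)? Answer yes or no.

no

t0.Δ0 p=1 x=0 u=1 y=0 q=0 r=0 clk=0 v=0
t0.Δ1 p=1 x=0 u=1 y=0 q=0 r=0 clk=1 v=0
t0.Δ2 p=1 x=0 u=1 y=1 q=0 r=0 clk=1 v=0
t0.Δ3 p=1 x=1 u=1 y=1 q=1 r=0 clk=1 v=1
t0.Δ4 p=1 x=0 u=0 y=1 q=1 r=1 clk=1 v=1
t0.Δ5 p=0 x=0 u=0 y=1 q=1 r=0 clk=1 v=0
t1.Δ0 p=0 x=0 u=0 y=1 q=1 r=0 clk=1 v=0
t1.Δ1 p=0 x=0 u=0 y=1 q=1 r=0 clk=0 v=0
t2.Δ0 p=0 x=0 u=0 y=1 q=1 r=0 clk=0 v=0
t2.Δ1 p=0 x=0 u=0 y=1 q=1 r=0 clk=1 v=0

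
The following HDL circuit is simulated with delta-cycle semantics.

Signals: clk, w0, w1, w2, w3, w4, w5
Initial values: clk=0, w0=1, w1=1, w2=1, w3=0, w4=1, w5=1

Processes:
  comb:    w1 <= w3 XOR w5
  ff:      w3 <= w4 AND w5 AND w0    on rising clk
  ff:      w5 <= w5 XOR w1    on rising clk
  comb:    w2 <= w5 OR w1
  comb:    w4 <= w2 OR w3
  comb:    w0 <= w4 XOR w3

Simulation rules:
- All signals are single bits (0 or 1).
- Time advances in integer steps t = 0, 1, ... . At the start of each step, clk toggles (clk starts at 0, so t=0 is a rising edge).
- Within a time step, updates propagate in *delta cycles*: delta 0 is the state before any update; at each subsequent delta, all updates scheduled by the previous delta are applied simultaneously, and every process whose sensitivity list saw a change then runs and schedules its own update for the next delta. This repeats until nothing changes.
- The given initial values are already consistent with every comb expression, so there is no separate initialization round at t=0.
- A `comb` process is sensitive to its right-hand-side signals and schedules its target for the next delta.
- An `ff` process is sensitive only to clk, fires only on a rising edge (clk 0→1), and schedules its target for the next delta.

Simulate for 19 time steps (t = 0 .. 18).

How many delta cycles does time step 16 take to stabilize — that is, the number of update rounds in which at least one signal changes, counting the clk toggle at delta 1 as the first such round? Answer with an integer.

3

t0.Δ0 w5=1 w3=0 clk=0 w4=1 w2=1 w1=1 w0=1
t0.Δ1 w5=1 w3=0 clk=1 w4=1 w2=1 w1=1 w0=1
t0.Δ2 w5=0 w3=1 clk=1 w4=1 w2=1 w1=1 w0=1
t0.Δ3 w5=0 w3=1 clk=1 w4=1 w2=1 w1=1 w0=0
t1.Δ0 w5=0 w3=1 clk=1 w4=1 w2=1 w1=1 w0=0
t1.Δ1 w5=0 w3=1 clk=0 w4=1 w2=1 w1=1 w0=0
t2.Δ0 w5=0 w3=1 clk=0 w4=1 w2=1 w1=1 w0=0
t2.Δ1 w5=0 w3=1 clk=1 w4=1 w2=1 w1=1 w0=0
t2.Δ2 w5=1 w3=0 clk=1 w4=1 w2=1 w1=1 w0=0
t2.Δ3 w5=1 w3=0 clk=1 w4=1 w2=1 w1=1 w0=1
t3.Δ0 w5=1 w3=0 clk=1 w4=1 w2=1 w1=1 w0=1
t3.Δ1 w5=1 w3=0 clk=0 w4=1 w2=1 w1=1 w0=1
t4.Δ0 w5=1 w3=0 clk=0 w4=1 w2=1 w1=1 w0=1
t4.Δ1 w5=1 w3=0 clk=1 w4=1 w2=1 w1=1 w0=1
t4.Δ2 w5=0 w3=1 clk=1 w4=1 w2=1 w1=1 w0=1
t4.Δ3 w5=0 w3=1 clk=1 w4=1 w2=1 w1=1 w0=0
t5.Δ0 w5=0 w3=1 clk=1 w4=1 w2=1 w1=1 w0=0
t5.Δ1 w5=0 w3=1 clk=0 w4=1 w2=1 w1=1 w0=0
t6.Δ0 w5=0 w3=1 clk=0 w4=1 w2=1 w1=1 w0=0
t6.Δ1 w5=0 w3=1 clk=1 w4=1 w2=1 w1=1 w0=0
t6.Δ2 w5=1 w3=0 clk=1 w4=1 w2=1 w1=1 w0=0
t6.Δ3 w5=1 w3=0 clk=1 w4=1 w2=1 w1=1 w0=1
t7.Δ0 w5=1 w3=0 clk=1 w4=1 w2=1 w1=1 w0=1
t7.Δ1 w5=1 w3=0 clk=0 w4=1 w2=1 w1=1 w0=1
t8.Δ0 w5=1 w3=0 clk=0 w4=1 w2=1 w1=1 w0=1
t8.Δ1 w5=1 w3=0 clk=1 w4=1 w2=1 w1=1 w0=1
t8.Δ2 w5=0 w3=1 clk=1 w4=1 w2=1 w1=1 w0=1
t8.Δ3 w5=0 w3=1 clk=1 w4=1 w2=1 w1=1 w0=0
t9.Δ0 w5=0 w3=1 clk=1 w4=1 w2=1 w1=1 w0=0
t9.Δ1 w5=0 w3=1 clk=0 w4=1 w2=1 w1=1 w0=0
t10.Δ0 w5=0 w3=1 clk=0 w4=1 w2=1 w1=1 w0=0
t10.Δ1 w5=0 w3=1 clk=1 w4=1 w2=1 w1=1 w0=0
t10.Δ2 w5=1 w3=0 clk=1 w4=1 w2=1 w1=1 w0=0
t10.Δ3 w5=1 w3=0 clk=1 w4=1 w2=1 w1=1 w0=1
t11.Δ0 w5=1 w3=0 clk=1 w4=1 w2=1 w1=1 w0=1
t11.Δ1 w5=1 w3=0 clk=0 w4=1 w2=1 w1=1 w0=1
t12.Δ0 w5=1 w3=0 clk=0 w4=1 w2=1 w1=1 w0=1
t12.Δ1 w5=1 w3=0 clk=1 w4=1 w2=1 w1=1 w0=1
t12.Δ2 w5=0 w3=1 clk=1 w4=1 w2=1 w1=1 w0=1
t12.Δ3 w5=0 w3=1 clk=1 w4=1 w2=1 w1=1 w0=0
t13.Δ0 w5=0 w3=1 clk=1 w4=1 w2=1 w1=1 w0=0
t13.Δ1 w5=0 w3=1 clk=0 w4=1 w2=1 w1=1 w0=0
t14.Δ0 w5=0 w3=1 clk=0 w4=1 w2=1 w1=1 w0=0
t14.Δ1 w5=0 w3=1 clk=1 w4=1 w2=1 w1=1 w0=0
t14.Δ2 w5=1 w3=0 clk=1 w4=1 w2=1 w1=1 w0=0
t14.Δ3 w5=1 w3=0 clk=1 w4=1 w2=1 w1=1 w0=1
t15.Δ0 w5=1 w3=0 clk=1 w4=1 w2=1 w1=1 w0=1
t15.Δ1 w5=1 w3=0 clk=0 w4=1 w2=1 w1=1 w0=1
t16.Δ0 w5=1 w3=0 clk=0 w4=1 w2=1 w1=1 w0=1
t16.Δ1 w5=1 w3=0 clk=1 w4=1 w2=1 w1=1 w0=1
t16.Δ2 w5=0 w3=1 clk=1 w4=1 w2=1 w1=1 w0=1
t16.Δ3 w5=0 w3=1 clk=1 w4=1 w2=1 w1=1 w0=0
t17.Δ0 w5=0 w3=1 clk=1 w4=1 w2=1 w1=1 w0=0
t17.Δ1 w5=0 w3=1 clk=0 w4=1 w2=1 w1=1 w0=0
t18.Δ0 w5=0 w3=1 clk=0 w4=1 w2=1 w1=1 w0=0
t18.Δ1 w5=0 w3=1 clk=1 w4=1 w2=1 w1=1 w0=0
t18.Δ2 w5=1 w3=0 clk=1 w4=1 w2=1 w1=1 w0=0
t18.Δ3 w5=1 w3=0 clk=1 w4=1 w2=1 w1=1 w0=1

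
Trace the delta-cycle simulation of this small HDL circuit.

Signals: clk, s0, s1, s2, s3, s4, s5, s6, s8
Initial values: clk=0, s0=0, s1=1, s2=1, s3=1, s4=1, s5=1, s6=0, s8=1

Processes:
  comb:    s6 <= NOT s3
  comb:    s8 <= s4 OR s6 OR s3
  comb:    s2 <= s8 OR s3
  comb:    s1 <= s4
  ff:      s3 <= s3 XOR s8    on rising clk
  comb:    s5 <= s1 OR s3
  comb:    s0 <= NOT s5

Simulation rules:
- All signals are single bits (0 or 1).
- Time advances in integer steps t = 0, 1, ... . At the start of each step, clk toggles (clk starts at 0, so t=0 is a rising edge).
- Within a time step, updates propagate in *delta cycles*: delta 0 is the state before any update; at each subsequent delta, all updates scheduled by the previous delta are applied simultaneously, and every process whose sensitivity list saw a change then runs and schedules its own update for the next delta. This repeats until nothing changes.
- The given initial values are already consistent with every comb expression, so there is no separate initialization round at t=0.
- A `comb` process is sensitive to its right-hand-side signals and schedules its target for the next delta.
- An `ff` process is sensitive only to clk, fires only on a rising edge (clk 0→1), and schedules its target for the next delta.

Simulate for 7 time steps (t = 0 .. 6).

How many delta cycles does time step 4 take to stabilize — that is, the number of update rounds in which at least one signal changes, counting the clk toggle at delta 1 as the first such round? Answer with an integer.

t=0 Δ0: s8=1 s2=1 s3=1 s1=1 s5=1 s4=1 s0=0 s6=0 clk=0
  Δ1: clk:0→1
  Δ2: s3:1→0
  Δ3: s6:0→1
  (3Δ to stable)
t=1 Δ0: s8=1 s2=1 s3=0 s1=1 s5=1 s4=1 s0=0 s6=1 clk=1
  Δ1: clk:1→0
  (1Δ to stable)
t=2 Δ0: s8=1 s2=1 s3=0 s1=1 s5=1 s4=1 s0=0 s6=1 clk=0
  Δ1: clk:0→1
  Δ2: s3:0→1
  Δ3: s6:1→0
  (3Δ to stable)
t=3 Δ0: s8=1 s2=1 s3=1 s1=1 s5=1 s4=1 s0=0 s6=0 clk=1
  Δ1: clk:1→0
  (1Δ to stable)
t=4 Δ0: s8=1 s2=1 s3=1 s1=1 s5=1 s4=1 s0=0 s6=0 clk=0
  Δ1: clk:0→1
  Δ2: s3:1→0
  Δ3: s6:0→1
  (3Δ to stable)
t=5 Δ0: s8=1 s2=1 s3=0 s1=1 s5=1 s4=1 s0=0 s6=1 clk=1
  Δ1: clk:1→0
  (1Δ to stable)
t=6 Δ0: s8=1 s2=1 s3=0 s1=1 s5=1 s4=1 s0=0 s6=1 clk=0
  Δ1: clk:0→1
  Δ2: s3:0→1
  Δ3: s6:1→0
  (3Δ to stable)

3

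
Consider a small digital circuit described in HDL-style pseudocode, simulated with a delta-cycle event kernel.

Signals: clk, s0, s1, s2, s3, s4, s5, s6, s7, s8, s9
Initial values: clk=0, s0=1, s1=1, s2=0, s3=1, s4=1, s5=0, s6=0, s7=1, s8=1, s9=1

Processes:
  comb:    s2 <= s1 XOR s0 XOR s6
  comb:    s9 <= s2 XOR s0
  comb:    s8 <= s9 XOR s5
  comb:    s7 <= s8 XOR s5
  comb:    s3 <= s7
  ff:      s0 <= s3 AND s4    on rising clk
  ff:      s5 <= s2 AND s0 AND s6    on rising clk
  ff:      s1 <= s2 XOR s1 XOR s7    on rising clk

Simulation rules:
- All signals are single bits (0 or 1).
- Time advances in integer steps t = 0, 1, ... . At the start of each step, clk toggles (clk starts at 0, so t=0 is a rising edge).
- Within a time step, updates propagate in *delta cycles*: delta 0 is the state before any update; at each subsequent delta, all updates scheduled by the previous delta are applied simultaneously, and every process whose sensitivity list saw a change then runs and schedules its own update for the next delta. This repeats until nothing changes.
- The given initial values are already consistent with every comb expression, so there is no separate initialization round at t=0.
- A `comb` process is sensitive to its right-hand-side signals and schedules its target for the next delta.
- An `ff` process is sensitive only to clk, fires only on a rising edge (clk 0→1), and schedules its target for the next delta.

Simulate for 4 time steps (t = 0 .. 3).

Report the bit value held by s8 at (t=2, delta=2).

t0.Δ0 s0=1 s2=0 s6=0 s7=1 s1=1 s8=1 clk=0 s3=1 s4=1 s5=0 s9=1
t0.Δ1 s0=1 s2=0 s6=0 s7=1 s1=1 s8=1 clk=1 s3=1 s4=1 s5=0 s9=1
t0.Δ2 s0=1 s2=0 s6=0 s7=1 s1=0 s8=1 clk=1 s3=1 s4=1 s5=0 s9=1
t0.Δ3 s0=1 s2=1 s6=0 s7=1 s1=0 s8=1 clk=1 s3=1 s4=1 s5=0 s9=1
t0.Δ4 s0=1 s2=1 s6=0 s7=1 s1=0 s8=1 clk=1 s3=1 s4=1 s5=0 s9=0
t0.Δ5 s0=1 s2=1 s6=0 s7=1 s1=0 s8=0 clk=1 s3=1 s4=1 s5=0 s9=0
t0.Δ6 s0=1 s2=1 s6=0 s7=0 s1=0 s8=0 clk=1 s3=1 s4=1 s5=0 s9=0
t0.Δ7 s0=1 s2=1 s6=0 s7=0 s1=0 s8=0 clk=1 s3=0 s4=1 s5=0 s9=0
t1.Δ0 s0=1 s2=1 s6=0 s7=0 s1=0 s8=0 clk=1 s3=0 s4=1 s5=0 s9=0
t1.Δ1 s0=1 s2=1 s6=0 s7=0 s1=0 s8=0 clk=0 s3=0 s4=1 s5=0 s9=0
t2.Δ0 s0=1 s2=1 s6=0 s7=0 s1=0 s8=0 clk=0 s3=0 s4=1 s5=0 s9=0
t2.Δ1 s0=1 s2=1 s6=0 s7=0 s1=0 s8=0 clk=1 s3=0 s4=1 s5=0 s9=0
t2.Δ2 s0=0 s2=1 s6=0 s7=0 s1=1 s8=0 clk=1 s3=0 s4=1 s5=0 s9=0
t2.Δ3 s0=0 s2=1 s6=0 s7=0 s1=1 s8=0 clk=1 s3=0 s4=1 s5=0 s9=1
t2.Δ4 s0=0 s2=1 s6=0 s7=0 s1=1 s8=1 clk=1 s3=0 s4=1 s5=0 s9=1
t2.Δ5 s0=0 s2=1 s6=0 s7=1 s1=1 s8=1 clk=1 s3=0 s4=1 s5=0 s9=1
t2.Δ6 s0=0 s2=1 s6=0 s7=1 s1=1 s8=1 clk=1 s3=1 s4=1 s5=0 s9=1
t3.Δ0 s0=0 s2=1 s6=0 s7=1 s1=1 s8=1 clk=1 s3=1 s4=1 s5=0 s9=1
t3.Δ1 s0=0 s2=1 s6=0 s7=1 s1=1 s8=1 clk=0 s3=1 s4=1 s5=0 s9=1

0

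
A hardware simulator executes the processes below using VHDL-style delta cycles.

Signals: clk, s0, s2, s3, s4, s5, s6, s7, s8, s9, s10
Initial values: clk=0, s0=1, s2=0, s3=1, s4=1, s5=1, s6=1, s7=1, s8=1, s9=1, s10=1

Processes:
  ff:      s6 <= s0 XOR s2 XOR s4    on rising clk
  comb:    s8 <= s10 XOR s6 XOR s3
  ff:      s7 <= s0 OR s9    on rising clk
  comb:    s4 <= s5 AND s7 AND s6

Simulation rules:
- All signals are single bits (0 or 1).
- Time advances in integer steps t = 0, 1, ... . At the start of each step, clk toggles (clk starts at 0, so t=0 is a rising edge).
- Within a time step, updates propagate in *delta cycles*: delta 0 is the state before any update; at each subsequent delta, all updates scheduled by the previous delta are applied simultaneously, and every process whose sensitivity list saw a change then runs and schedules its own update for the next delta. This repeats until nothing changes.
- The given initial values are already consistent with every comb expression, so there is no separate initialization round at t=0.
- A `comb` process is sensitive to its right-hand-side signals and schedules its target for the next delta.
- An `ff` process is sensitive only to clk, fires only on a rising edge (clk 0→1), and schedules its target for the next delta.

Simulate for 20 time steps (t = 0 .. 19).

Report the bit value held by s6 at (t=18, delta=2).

t0.Δ0 s10=1 s0=1 s8=1 s5=1 s3=1 s4=1 s9=1 s7=1 s2=0 clk=0 s6=1
t0.Δ1 s10=1 s0=1 s8=1 s5=1 s3=1 s4=1 s9=1 s7=1 s2=0 clk=1 s6=1
t0.Δ2 s10=1 s0=1 s8=1 s5=1 s3=1 s4=1 s9=1 s7=1 s2=0 clk=1 s6=0
t0.Δ3 s10=1 s0=1 s8=0 s5=1 s3=1 s4=0 s9=1 s7=1 s2=0 clk=1 s6=0
t1.Δ0 s10=1 s0=1 s8=0 s5=1 s3=1 s4=0 s9=1 s7=1 s2=0 clk=1 s6=0
t1.Δ1 s10=1 s0=1 s8=0 s5=1 s3=1 s4=0 s9=1 s7=1 s2=0 clk=0 s6=0
t2.Δ0 s10=1 s0=1 s8=0 s5=1 s3=1 s4=0 s9=1 s7=1 s2=0 clk=0 s6=0
t2.Δ1 s10=1 s0=1 s8=0 s5=1 s3=1 s4=0 s9=1 s7=1 s2=0 clk=1 s6=0
t2.Δ2 s10=1 s0=1 s8=0 s5=1 s3=1 s4=0 s9=1 s7=1 s2=0 clk=1 s6=1
t2.Δ3 s10=1 s0=1 s8=1 s5=1 s3=1 s4=1 s9=1 s7=1 s2=0 clk=1 s6=1
t3.Δ0 s10=1 s0=1 s8=1 s5=1 s3=1 s4=1 s9=1 s7=1 s2=0 clk=1 s6=1
t3.Δ1 s10=1 s0=1 s8=1 s5=1 s3=1 s4=1 s9=1 s7=1 s2=0 clk=0 s6=1
t4.Δ0 s10=1 s0=1 s8=1 s5=1 s3=1 s4=1 s9=1 s7=1 s2=0 clk=0 s6=1
t4.Δ1 s10=1 s0=1 s8=1 s5=1 s3=1 s4=1 s9=1 s7=1 s2=0 clk=1 s6=1
t4.Δ2 s10=1 s0=1 s8=1 s5=1 s3=1 s4=1 s9=1 s7=1 s2=0 clk=1 s6=0
t4.Δ3 s10=1 s0=1 s8=0 s5=1 s3=1 s4=0 s9=1 s7=1 s2=0 clk=1 s6=0
t5.Δ0 s10=1 s0=1 s8=0 s5=1 s3=1 s4=0 s9=1 s7=1 s2=0 clk=1 s6=0
t5.Δ1 s10=1 s0=1 s8=0 s5=1 s3=1 s4=0 s9=1 s7=1 s2=0 clk=0 s6=0
t6.Δ0 s10=1 s0=1 s8=0 s5=1 s3=1 s4=0 s9=1 s7=1 s2=0 clk=0 s6=0
t6.Δ1 s10=1 s0=1 s8=0 s5=1 s3=1 s4=0 s9=1 s7=1 s2=0 clk=1 s6=0
t6.Δ2 s10=1 s0=1 s8=0 s5=1 s3=1 s4=0 s9=1 s7=1 s2=0 clk=1 s6=1
t6.Δ3 s10=1 s0=1 s8=1 s5=1 s3=1 s4=1 s9=1 s7=1 s2=0 clk=1 s6=1
t7.Δ0 s10=1 s0=1 s8=1 s5=1 s3=1 s4=1 s9=1 s7=1 s2=0 clk=1 s6=1
t7.Δ1 s10=1 s0=1 s8=1 s5=1 s3=1 s4=1 s9=1 s7=1 s2=0 clk=0 s6=1
t8.Δ0 s10=1 s0=1 s8=1 s5=1 s3=1 s4=1 s9=1 s7=1 s2=0 clk=0 s6=1
t8.Δ1 s10=1 s0=1 s8=1 s5=1 s3=1 s4=1 s9=1 s7=1 s2=0 clk=1 s6=1
t8.Δ2 s10=1 s0=1 s8=1 s5=1 s3=1 s4=1 s9=1 s7=1 s2=0 clk=1 s6=0
t8.Δ3 s10=1 s0=1 s8=0 s5=1 s3=1 s4=0 s9=1 s7=1 s2=0 clk=1 s6=0
t9.Δ0 s10=1 s0=1 s8=0 s5=1 s3=1 s4=0 s9=1 s7=1 s2=0 clk=1 s6=0
t9.Δ1 s10=1 s0=1 s8=0 s5=1 s3=1 s4=0 s9=1 s7=1 s2=0 clk=0 s6=0
t10.Δ0 s10=1 s0=1 s8=0 s5=1 s3=1 s4=0 s9=1 s7=1 s2=0 clk=0 s6=0
t10.Δ1 s10=1 s0=1 s8=0 s5=1 s3=1 s4=0 s9=1 s7=1 s2=0 clk=1 s6=0
t10.Δ2 s10=1 s0=1 s8=0 s5=1 s3=1 s4=0 s9=1 s7=1 s2=0 clk=1 s6=1
t10.Δ3 s10=1 s0=1 s8=1 s5=1 s3=1 s4=1 s9=1 s7=1 s2=0 clk=1 s6=1
t11.Δ0 s10=1 s0=1 s8=1 s5=1 s3=1 s4=1 s9=1 s7=1 s2=0 clk=1 s6=1
t11.Δ1 s10=1 s0=1 s8=1 s5=1 s3=1 s4=1 s9=1 s7=1 s2=0 clk=0 s6=1
t12.Δ0 s10=1 s0=1 s8=1 s5=1 s3=1 s4=1 s9=1 s7=1 s2=0 clk=0 s6=1
t12.Δ1 s10=1 s0=1 s8=1 s5=1 s3=1 s4=1 s9=1 s7=1 s2=0 clk=1 s6=1
t12.Δ2 s10=1 s0=1 s8=1 s5=1 s3=1 s4=1 s9=1 s7=1 s2=0 clk=1 s6=0
t12.Δ3 s10=1 s0=1 s8=0 s5=1 s3=1 s4=0 s9=1 s7=1 s2=0 clk=1 s6=0
t13.Δ0 s10=1 s0=1 s8=0 s5=1 s3=1 s4=0 s9=1 s7=1 s2=0 clk=1 s6=0
t13.Δ1 s10=1 s0=1 s8=0 s5=1 s3=1 s4=0 s9=1 s7=1 s2=0 clk=0 s6=0
t14.Δ0 s10=1 s0=1 s8=0 s5=1 s3=1 s4=0 s9=1 s7=1 s2=0 clk=0 s6=0
t14.Δ1 s10=1 s0=1 s8=0 s5=1 s3=1 s4=0 s9=1 s7=1 s2=0 clk=1 s6=0
t14.Δ2 s10=1 s0=1 s8=0 s5=1 s3=1 s4=0 s9=1 s7=1 s2=0 clk=1 s6=1
t14.Δ3 s10=1 s0=1 s8=1 s5=1 s3=1 s4=1 s9=1 s7=1 s2=0 clk=1 s6=1
t15.Δ0 s10=1 s0=1 s8=1 s5=1 s3=1 s4=1 s9=1 s7=1 s2=0 clk=1 s6=1
t15.Δ1 s10=1 s0=1 s8=1 s5=1 s3=1 s4=1 s9=1 s7=1 s2=0 clk=0 s6=1
t16.Δ0 s10=1 s0=1 s8=1 s5=1 s3=1 s4=1 s9=1 s7=1 s2=0 clk=0 s6=1
t16.Δ1 s10=1 s0=1 s8=1 s5=1 s3=1 s4=1 s9=1 s7=1 s2=0 clk=1 s6=1
t16.Δ2 s10=1 s0=1 s8=1 s5=1 s3=1 s4=1 s9=1 s7=1 s2=0 clk=1 s6=0
t16.Δ3 s10=1 s0=1 s8=0 s5=1 s3=1 s4=0 s9=1 s7=1 s2=0 clk=1 s6=0
t17.Δ0 s10=1 s0=1 s8=0 s5=1 s3=1 s4=0 s9=1 s7=1 s2=0 clk=1 s6=0
t17.Δ1 s10=1 s0=1 s8=0 s5=1 s3=1 s4=0 s9=1 s7=1 s2=0 clk=0 s6=0
t18.Δ0 s10=1 s0=1 s8=0 s5=1 s3=1 s4=0 s9=1 s7=1 s2=0 clk=0 s6=0
t18.Δ1 s10=1 s0=1 s8=0 s5=1 s3=1 s4=0 s9=1 s7=1 s2=0 clk=1 s6=0
t18.Δ2 s10=1 s0=1 s8=0 s5=1 s3=1 s4=0 s9=1 s7=1 s2=0 clk=1 s6=1
t18.Δ3 s10=1 s0=1 s8=1 s5=1 s3=1 s4=1 s9=1 s7=1 s2=0 clk=1 s6=1
t19.Δ0 s10=1 s0=1 s8=1 s5=1 s3=1 s4=1 s9=1 s7=1 s2=0 clk=1 s6=1
t19.Δ1 s10=1 s0=1 s8=1 s5=1 s3=1 s4=1 s9=1 s7=1 s2=0 clk=0 s6=1

1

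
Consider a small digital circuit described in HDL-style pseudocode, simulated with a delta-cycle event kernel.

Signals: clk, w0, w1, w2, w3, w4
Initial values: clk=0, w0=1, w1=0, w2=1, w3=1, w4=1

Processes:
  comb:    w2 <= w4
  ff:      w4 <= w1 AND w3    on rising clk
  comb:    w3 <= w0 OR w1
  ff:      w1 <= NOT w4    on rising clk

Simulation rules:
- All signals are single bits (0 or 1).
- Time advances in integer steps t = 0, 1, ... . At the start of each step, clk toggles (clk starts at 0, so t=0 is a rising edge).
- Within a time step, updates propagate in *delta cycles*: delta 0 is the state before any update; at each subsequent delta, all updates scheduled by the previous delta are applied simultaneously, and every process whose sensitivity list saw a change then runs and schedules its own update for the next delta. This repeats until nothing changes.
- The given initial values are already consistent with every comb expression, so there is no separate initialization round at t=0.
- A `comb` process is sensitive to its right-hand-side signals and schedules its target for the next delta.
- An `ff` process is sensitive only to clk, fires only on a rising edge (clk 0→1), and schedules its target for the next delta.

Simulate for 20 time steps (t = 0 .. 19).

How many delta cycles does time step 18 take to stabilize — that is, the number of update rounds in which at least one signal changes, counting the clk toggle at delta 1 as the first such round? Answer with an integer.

2

t=0 Δ0: clk=0 w1=0 w0=1 w4=1 w3=1 w2=1
  Δ1: clk:0→1
  Δ2: w4:1→0
  Δ3: w2:1→0
  (3Δ to stable)
t=1 Δ0: clk=1 w1=0 w0=1 w4=0 w3=1 w2=0
  Δ1: clk:1→0
  (1Δ to stable)
t=2 Δ0: clk=0 w1=0 w0=1 w4=0 w3=1 w2=0
  Δ1: clk:0→1
  Δ2: w1:0→1
  (2Δ to stable)
t=3 Δ0: clk=1 w1=1 w0=1 w4=0 w3=1 w2=0
  Δ1: clk:1→0
  (1Δ to stable)
t=4 Δ0: clk=0 w1=1 w0=1 w4=0 w3=1 w2=0
  Δ1: clk:0→1
  Δ2: w4:0→1
  Δ3: w2:0→1
  (3Δ to stable)
t=5 Δ0: clk=1 w1=1 w0=1 w4=1 w3=1 w2=1
  Δ1: clk:1→0
  (1Δ to stable)
t=6 Δ0: clk=0 w1=1 w0=1 w4=1 w3=1 w2=1
  Δ1: clk:0→1
  Δ2: w1:1→0
  (2Δ to stable)
t=7 Δ0: clk=1 w1=0 w0=1 w4=1 w3=1 w2=1
  Δ1: clk:1→0
  (1Δ to stable)
t=8 Δ0: clk=0 w1=0 w0=1 w4=1 w3=1 w2=1
  Δ1: clk:0→1
  Δ2: w4:1→0
  Δ3: w2:1→0
  (3Δ to stable)
t=9 Δ0: clk=1 w1=0 w0=1 w4=0 w3=1 w2=0
  Δ1: clk:1→0
  (1Δ to stable)
t=10 Δ0: clk=0 w1=0 w0=1 w4=0 w3=1 w2=0
  Δ1: clk:0→1
  Δ2: w1:0→1
  (2Δ to stable)
t=11 Δ0: clk=1 w1=1 w0=1 w4=0 w3=1 w2=0
  Δ1: clk:1→0
  (1Δ to stable)
t=12 Δ0: clk=0 w1=1 w0=1 w4=0 w3=1 w2=0
  Δ1: clk:0→1
  Δ2: w4:0→1
  Δ3: w2:0→1
  (3Δ to stable)
t=13 Δ0: clk=1 w1=1 w0=1 w4=1 w3=1 w2=1
  Δ1: clk:1→0
  (1Δ to stable)
t=14 Δ0: clk=0 w1=1 w0=1 w4=1 w3=1 w2=1
  Δ1: clk:0→1
  Δ2: w1:1→0
  (2Δ to stable)
t=15 Δ0: clk=1 w1=0 w0=1 w4=1 w3=1 w2=1
  Δ1: clk:1→0
  (1Δ to stable)
t=16 Δ0: clk=0 w1=0 w0=1 w4=1 w3=1 w2=1
  Δ1: clk:0→1
  Δ2: w4:1→0
  Δ3: w2:1→0
  (3Δ to stable)
t=17 Δ0: clk=1 w1=0 w0=1 w4=0 w3=1 w2=0
  Δ1: clk:1→0
  (1Δ to stable)
t=18 Δ0: clk=0 w1=0 w0=1 w4=0 w3=1 w2=0
  Δ1: clk:0→1
  Δ2: w1:0→1
  (2Δ to stable)
t=19 Δ0: clk=1 w1=1 w0=1 w4=0 w3=1 w2=0
  Δ1: clk:1→0
  (1Δ to stable)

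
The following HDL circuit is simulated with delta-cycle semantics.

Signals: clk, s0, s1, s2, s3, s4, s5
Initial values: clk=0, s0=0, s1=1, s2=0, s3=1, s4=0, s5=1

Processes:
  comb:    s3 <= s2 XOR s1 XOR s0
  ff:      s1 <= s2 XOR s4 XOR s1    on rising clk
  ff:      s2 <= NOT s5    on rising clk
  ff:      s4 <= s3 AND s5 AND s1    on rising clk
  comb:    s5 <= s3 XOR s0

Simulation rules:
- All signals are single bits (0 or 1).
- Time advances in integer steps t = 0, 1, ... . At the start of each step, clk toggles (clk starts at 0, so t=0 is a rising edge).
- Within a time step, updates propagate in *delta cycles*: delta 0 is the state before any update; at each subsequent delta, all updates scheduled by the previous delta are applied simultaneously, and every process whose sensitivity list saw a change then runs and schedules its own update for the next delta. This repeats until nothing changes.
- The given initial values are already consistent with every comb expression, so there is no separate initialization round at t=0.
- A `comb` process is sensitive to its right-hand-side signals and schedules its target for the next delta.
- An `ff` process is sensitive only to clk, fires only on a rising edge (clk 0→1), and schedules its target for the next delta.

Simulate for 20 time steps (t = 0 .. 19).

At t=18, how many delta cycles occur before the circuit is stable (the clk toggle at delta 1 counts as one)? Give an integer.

2

t0.Δ0 s2=0 s1=1 s3=1 s5=1 clk=0 s0=0 s4=0
t0.Δ1 s2=0 s1=1 s3=1 s5=1 clk=1 s0=0 s4=0
t0.Δ2 s2=0 s1=1 s3=1 s5=1 clk=1 s0=0 s4=1
t1.Δ0 s2=0 s1=1 s3=1 s5=1 clk=1 s0=0 s4=1
t1.Δ1 s2=0 s1=1 s3=1 s5=1 clk=0 s0=0 s4=1
t2.Δ0 s2=0 s1=1 s3=1 s5=1 clk=0 s0=0 s4=1
t2.Δ1 s2=0 s1=1 s3=1 s5=1 clk=1 s0=0 s4=1
t2.Δ2 s2=0 s1=0 s3=1 s5=1 clk=1 s0=0 s4=1
t2.Δ3 s2=0 s1=0 s3=0 s5=1 clk=1 s0=0 s4=1
t2.Δ4 s2=0 s1=0 s3=0 s5=0 clk=1 s0=0 s4=1
t3.Δ0 s2=0 s1=0 s3=0 s5=0 clk=1 s0=0 s4=1
t3.Δ1 s2=0 s1=0 s3=0 s5=0 clk=0 s0=0 s4=1
t4.Δ0 s2=0 s1=0 s3=0 s5=0 clk=0 s0=0 s4=1
t4.Δ1 s2=0 s1=0 s3=0 s5=0 clk=1 s0=0 s4=1
t4.Δ2 s2=1 s1=1 s3=0 s5=0 clk=1 s0=0 s4=0
t5.Δ0 s2=1 s1=1 s3=0 s5=0 clk=1 s0=0 s4=0
t5.Δ1 s2=1 s1=1 s3=0 s5=0 clk=0 s0=0 s4=0
t6.Δ0 s2=1 s1=1 s3=0 s5=0 clk=0 s0=0 s4=0
t6.Δ1 s2=1 s1=1 s3=0 s5=0 clk=1 s0=0 s4=0
t6.Δ2 s2=1 s1=0 s3=0 s5=0 clk=1 s0=0 s4=0
t6.Δ3 s2=1 s1=0 s3=1 s5=0 clk=1 s0=0 s4=0
t6.Δ4 s2=1 s1=0 s3=1 s5=1 clk=1 s0=0 s4=0
t7.Δ0 s2=1 s1=0 s3=1 s5=1 clk=1 s0=0 s4=0
t7.Δ1 s2=1 s1=0 s3=1 s5=1 clk=0 s0=0 s4=0
t8.Δ0 s2=1 s1=0 s3=1 s5=1 clk=0 s0=0 s4=0
t8.Δ1 s2=1 s1=0 s3=1 s5=1 clk=1 s0=0 s4=0
t8.Δ2 s2=0 s1=1 s3=1 s5=1 clk=1 s0=0 s4=0
t9.Δ0 s2=0 s1=1 s3=1 s5=1 clk=1 s0=0 s4=0
t9.Δ1 s2=0 s1=1 s3=1 s5=1 clk=0 s0=0 s4=0
t10.Δ0 s2=0 s1=1 s3=1 s5=1 clk=0 s0=0 s4=0
t10.Δ1 s2=0 s1=1 s3=1 s5=1 clk=1 s0=0 s4=0
t10.Δ2 s2=0 s1=1 s3=1 s5=1 clk=1 s0=0 s4=1
t11.Δ0 s2=0 s1=1 s3=1 s5=1 clk=1 s0=0 s4=1
t11.Δ1 s2=0 s1=1 s3=1 s5=1 clk=0 s0=0 s4=1
t12.Δ0 s2=0 s1=1 s3=1 s5=1 clk=0 s0=0 s4=1
t12.Δ1 s2=0 s1=1 s3=1 s5=1 clk=1 s0=0 s4=1
t12.Δ2 s2=0 s1=0 s3=1 s5=1 clk=1 s0=0 s4=1
t12.Δ3 s2=0 s1=0 s3=0 s5=1 clk=1 s0=0 s4=1
t12.Δ4 s2=0 s1=0 s3=0 s5=0 clk=1 s0=0 s4=1
t13.Δ0 s2=0 s1=0 s3=0 s5=0 clk=1 s0=0 s4=1
t13.Δ1 s2=0 s1=0 s3=0 s5=0 clk=0 s0=0 s4=1
t14.Δ0 s2=0 s1=0 s3=0 s5=0 clk=0 s0=0 s4=1
t14.Δ1 s2=0 s1=0 s3=0 s5=0 clk=1 s0=0 s4=1
t14.Δ2 s2=1 s1=1 s3=0 s5=0 clk=1 s0=0 s4=0
t15.Δ0 s2=1 s1=1 s3=0 s5=0 clk=1 s0=0 s4=0
t15.Δ1 s2=1 s1=1 s3=0 s5=0 clk=0 s0=0 s4=0
t16.Δ0 s2=1 s1=1 s3=0 s5=0 clk=0 s0=0 s4=0
t16.Δ1 s2=1 s1=1 s3=0 s5=0 clk=1 s0=0 s4=0
t16.Δ2 s2=1 s1=0 s3=0 s5=0 clk=1 s0=0 s4=0
t16.Δ3 s2=1 s1=0 s3=1 s5=0 clk=1 s0=0 s4=0
t16.Δ4 s2=1 s1=0 s3=1 s5=1 clk=1 s0=0 s4=0
t17.Δ0 s2=1 s1=0 s3=1 s5=1 clk=1 s0=0 s4=0
t17.Δ1 s2=1 s1=0 s3=1 s5=1 clk=0 s0=0 s4=0
t18.Δ0 s2=1 s1=0 s3=1 s5=1 clk=0 s0=0 s4=0
t18.Δ1 s2=1 s1=0 s3=1 s5=1 clk=1 s0=0 s4=0
t18.Δ2 s2=0 s1=1 s3=1 s5=1 clk=1 s0=0 s4=0
t19.Δ0 s2=0 s1=1 s3=1 s5=1 clk=1 s0=0 s4=0
t19.Δ1 s2=0 s1=1 s3=1 s5=1 clk=0 s0=0 s4=0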